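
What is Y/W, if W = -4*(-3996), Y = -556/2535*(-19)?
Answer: 2641/10129860 ≈ 0.00026071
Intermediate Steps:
Y = 10564/2535 (Y = -556*1/2535*(-19) = -556/2535*(-19) = 10564/2535 ≈ 4.1673)
W = 15984
Y/W = (10564/2535)/15984 = (10564/2535)*(1/15984) = 2641/10129860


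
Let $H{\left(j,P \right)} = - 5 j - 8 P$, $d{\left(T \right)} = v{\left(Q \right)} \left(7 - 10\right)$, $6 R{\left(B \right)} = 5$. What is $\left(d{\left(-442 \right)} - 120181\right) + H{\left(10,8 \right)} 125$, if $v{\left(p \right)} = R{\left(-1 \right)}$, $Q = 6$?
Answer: $- \frac{268867}{2} \approx -1.3443 \cdot 10^{5}$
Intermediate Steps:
$R{\left(B \right)} = \frac{5}{6}$ ($R{\left(B \right)} = \frac{1}{6} \cdot 5 = \frac{5}{6}$)
$v{\left(p \right)} = \frac{5}{6}$
$d{\left(T \right)} = - \frac{5}{2}$ ($d{\left(T \right)} = \frac{5 \left(7 - 10\right)}{6} = \frac{5}{6} \left(-3\right) = - \frac{5}{2}$)
$H{\left(j,P \right)} = - 8 P - 5 j$
$\left(d{\left(-442 \right)} - 120181\right) + H{\left(10,8 \right)} 125 = \left(- \frac{5}{2} - 120181\right) + \left(\left(-8\right) 8 - 50\right) 125 = \left(- \frac{5}{2} - 120181\right) + \left(-64 - 50\right) 125 = - \frac{240367}{2} - 14250 = - \frac{268867}{2}$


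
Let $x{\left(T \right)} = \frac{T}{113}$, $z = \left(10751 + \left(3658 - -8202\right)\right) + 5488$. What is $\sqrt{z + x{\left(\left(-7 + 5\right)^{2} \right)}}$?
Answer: $\frac{3 \sqrt{39866287}}{113} \approx 167.63$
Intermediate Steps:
$z = 28099$ ($z = \left(10751 + \left(3658 + 8202\right)\right) + 5488 = \left(10751 + 11860\right) + 5488 = 22611 + 5488 = 28099$)
$x{\left(T \right)} = \frac{T}{113}$ ($x{\left(T \right)} = T \frac{1}{113} = \frac{T}{113}$)
$\sqrt{z + x{\left(\left(-7 + 5\right)^{2} \right)}} = \sqrt{28099 + \frac{\left(-7 + 5\right)^{2}}{113}} = \sqrt{28099 + \frac{\left(-2\right)^{2}}{113}} = \sqrt{28099 + \frac{1}{113} \cdot 4} = \sqrt{28099 + \frac{4}{113}} = \sqrt{\frac{3175191}{113}} = \frac{3 \sqrt{39866287}}{113}$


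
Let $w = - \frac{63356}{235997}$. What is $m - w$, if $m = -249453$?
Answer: $- \frac{58870096285}{235997} \approx -2.4945 \cdot 10^{5}$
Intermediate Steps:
$w = - \frac{63356}{235997}$ ($w = \left(-63356\right) \frac{1}{235997} = - \frac{63356}{235997} \approx -0.26846$)
$m - w = -249453 - - \frac{63356}{235997} = -249453 + \frac{63356}{235997} = - \frac{58870096285}{235997}$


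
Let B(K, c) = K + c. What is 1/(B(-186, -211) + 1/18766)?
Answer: -18766/7450101 ≈ -0.0025189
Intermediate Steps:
1/(B(-186, -211) + 1/18766) = 1/((-186 - 211) + 1/18766) = 1/(-397 + 1/18766) = 1/(-7450101/18766) = -18766/7450101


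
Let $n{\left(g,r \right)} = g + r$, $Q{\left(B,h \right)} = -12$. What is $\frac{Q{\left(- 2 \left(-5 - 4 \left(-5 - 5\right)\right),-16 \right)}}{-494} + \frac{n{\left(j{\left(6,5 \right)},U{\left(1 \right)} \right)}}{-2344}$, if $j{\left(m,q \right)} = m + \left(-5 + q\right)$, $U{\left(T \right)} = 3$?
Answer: $\frac{11841}{578968} \approx 0.020452$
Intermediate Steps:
$j{\left(m,q \right)} = -5 + m + q$
$\frac{Q{\left(- 2 \left(-5 - 4 \left(-5 - 5\right)\right),-16 \right)}}{-494} + \frac{n{\left(j{\left(6,5 \right)},U{\left(1 \right)} \right)}}{-2344} = - \frac{12}{-494} + \frac{\left(-5 + 6 + 5\right) + 3}{-2344} = \left(-12\right) \left(- \frac{1}{494}\right) + \left(6 + 3\right) \left(- \frac{1}{2344}\right) = \frac{6}{247} + 9 \left(- \frac{1}{2344}\right) = \frac{6}{247} - \frac{9}{2344} = \frac{11841}{578968}$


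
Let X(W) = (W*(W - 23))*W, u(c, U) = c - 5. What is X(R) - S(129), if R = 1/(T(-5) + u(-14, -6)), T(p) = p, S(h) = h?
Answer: -1783849/13824 ≈ -129.04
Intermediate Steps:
u(c, U) = -5 + c
R = -1/24 (R = 1/(-5 + (-5 - 14)) = 1/(-5 - 19) = 1/(-24) = -1/24 ≈ -0.041667)
X(W) = W**2*(-23 + W) (X(W) = (W*(-23 + W))*W = W**2*(-23 + W))
X(R) - S(129) = (-1/24)**2*(-23 - 1/24) - 1*129 = (1/576)*(-553/24) - 129 = -553/13824 - 129 = -1783849/13824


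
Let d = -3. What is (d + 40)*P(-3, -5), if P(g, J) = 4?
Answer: 148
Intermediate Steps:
(d + 40)*P(-3, -5) = (-3 + 40)*4 = 37*4 = 148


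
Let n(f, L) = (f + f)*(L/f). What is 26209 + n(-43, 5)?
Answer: 26219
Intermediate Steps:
n(f, L) = 2*L (n(f, L) = (2*f)*(L/f) = 2*L)
26209 + n(-43, 5) = 26209 + 2*5 = 26209 + 10 = 26219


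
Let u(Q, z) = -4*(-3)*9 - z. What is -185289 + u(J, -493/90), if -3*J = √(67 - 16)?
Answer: -16665797/90 ≈ -1.8518e+5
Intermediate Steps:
J = -√51/3 (J = -√(67 - 16)/3 = -√51/3 ≈ -2.3805)
u(Q, z) = 108 - z (u(Q, z) = 12*9 - z = 108 - z)
-185289 + u(J, -493/90) = -185289 + (108 - (-493)/90) = -185289 + (108 - 1*(-493/90)) = -185289 + (108 + 493/90) = -185289 + 10213/90 = -16665797/90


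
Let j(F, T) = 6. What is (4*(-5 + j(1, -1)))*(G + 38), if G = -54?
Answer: -64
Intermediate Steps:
(4*(-5 + j(1, -1)))*(G + 38) = (4*(-5 + 6))*(-54 + 38) = (4*1)*(-16) = 4*(-16) = -64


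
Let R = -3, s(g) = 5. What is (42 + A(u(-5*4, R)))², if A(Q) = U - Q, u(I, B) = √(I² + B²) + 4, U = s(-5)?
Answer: (43 - √409)² ≈ 518.76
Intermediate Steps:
U = 5
u(I, B) = 4 + √(B² + I²) (u(I, B) = √(B² + I²) + 4 = 4 + √(B² + I²))
A(Q) = 5 - Q
(42 + A(u(-5*4, R)))² = (42 + (5 - (4 + √((-3)² + (-5*4)²))))² = (42 + (5 - (4 + √(9 + (-20)²))))² = (42 + (5 - (4 + √(9 + 400))))² = (42 + (5 - (4 + √409)))² = (42 + (5 + (-4 - √409)))² = (42 + (1 - √409))² = (43 - √409)²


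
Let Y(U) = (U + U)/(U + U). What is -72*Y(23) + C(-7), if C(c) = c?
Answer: -79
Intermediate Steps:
Y(U) = 1 (Y(U) = (2*U)/((2*U)) = (2*U)*(1/(2*U)) = 1)
-72*Y(23) + C(-7) = -72*1 - 7 = -72 - 7 = -79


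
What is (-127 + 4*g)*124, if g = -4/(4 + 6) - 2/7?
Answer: -563084/35 ≈ -16088.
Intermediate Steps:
g = -24/35 (g = -4/10 - 2*1/7 = -4*1/10 - 2/7 = -2/5 - 2/7 = -24/35 ≈ -0.68571)
(-127 + 4*g)*124 = (-127 + 4*(-24/35))*124 = (-127 - 96/35)*124 = -4541/35*124 = -563084/35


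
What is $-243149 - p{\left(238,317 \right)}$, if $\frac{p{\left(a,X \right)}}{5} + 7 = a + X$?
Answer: $-245889$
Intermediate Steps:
$p{\left(a,X \right)} = -35 + 5 X + 5 a$ ($p{\left(a,X \right)} = -35 + 5 \left(a + X\right) = -35 + 5 \left(X + a\right) = -35 + \left(5 X + 5 a\right) = -35 + 5 X + 5 a$)
$-243149 - p{\left(238,317 \right)} = -243149 - \left(-35 + 5 \cdot 317 + 5 \cdot 238\right) = -243149 - \left(-35 + 1585 + 1190\right) = -243149 - 2740 = -245889$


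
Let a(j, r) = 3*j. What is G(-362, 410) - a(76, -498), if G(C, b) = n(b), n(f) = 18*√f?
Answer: -228 + 18*√410 ≈ 136.47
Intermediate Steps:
G(C, b) = 18*√b
G(-362, 410) - a(76, -498) = 18*√410 - 3*76 = 18*√410 - 1*228 = 18*√410 - 228 = -228 + 18*√410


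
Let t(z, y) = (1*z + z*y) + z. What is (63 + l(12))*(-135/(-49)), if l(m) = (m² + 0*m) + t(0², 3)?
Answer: 27945/49 ≈ 570.31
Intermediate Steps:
t(z, y) = 2*z + y*z (t(z, y) = (z + y*z) + z = 2*z + y*z)
l(m) = m² (l(m) = (m² + 0*m) + 0²*(2 + 3) = (m² + 0) + 0*5 = m² + 0 = m²)
(63 + l(12))*(-135/(-49)) = (63 + 12²)*(-135/(-49)) = (63 + 144)*(-135*(-1/49)) = 207*(135/49) = 27945/49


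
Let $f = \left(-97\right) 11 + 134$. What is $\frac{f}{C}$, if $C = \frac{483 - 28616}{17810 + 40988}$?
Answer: $\frac{54858534}{28133} \approx 1950.0$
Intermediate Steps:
$C = - \frac{28133}{58798} \approx -0.47847$
$f = -933$ ($f = -1067 + 134 = -933$)
$\frac{f}{C} = - \frac{933}{- \frac{28133}{58798}} = \left(-933\right) \left(- \frac{58798}{28133}\right) = \frac{54858534}{28133}$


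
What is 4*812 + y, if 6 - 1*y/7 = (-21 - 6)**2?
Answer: -1813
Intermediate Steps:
y = -5061 (y = 42 - 7*(-21 - 6)**2 = 42 - 7*(-27)**2 = 42 - 7*729 = 42 - 5103 = -5061)
4*812 + y = 4*812 - 5061 = 3248 - 5061 = -1813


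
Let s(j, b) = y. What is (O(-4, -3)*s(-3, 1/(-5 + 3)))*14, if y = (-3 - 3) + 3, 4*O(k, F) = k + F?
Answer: 147/2 ≈ 73.500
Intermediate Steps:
O(k, F) = F/4 + k/4 (O(k, F) = (k + F)/4 = (F + k)/4 = F/4 + k/4)
y = -3 (y = -6 + 3 = -3)
s(j, b) = -3
(O(-4, -3)*s(-3, 1/(-5 + 3)))*14 = (((¼)*(-3) + (¼)*(-4))*(-3))*14 = ((-¾ - 1)*(-3))*14 = -7/4*(-3)*14 = (21/4)*14 = 147/2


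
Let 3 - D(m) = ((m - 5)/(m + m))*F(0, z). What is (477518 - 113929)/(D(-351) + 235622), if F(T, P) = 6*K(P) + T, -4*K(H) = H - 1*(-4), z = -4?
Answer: 363589/235625 ≈ 1.5431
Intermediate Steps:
K(H) = -1 - H/4 (K(H) = -(H - 1*(-4))/4 = -(H + 4)/4 = -(4 + H)/4 = -1 - H/4)
F(T, P) = -6 + T - 3*P/2 (F(T, P) = 6*(-1 - P/4) + T = (-6 - 3*P/2) + T = -6 + T - 3*P/2)
D(m) = 3 (D(m) = 3 - (m - 5)/(m + m)*(-6 + 0 - 3/2*(-4)) = 3 - (-5 + m)/((2*m))*(-6 + 0 + 6) = 3 - (-5 + m)*(1/(2*m))*0 = 3 - (-5 + m)/(2*m)*0 = 3 - 1*0 = 3 + 0 = 3)
(477518 - 113929)/(D(-351) + 235622) = (477518 - 113929)/(3 + 235622) = 363589/235625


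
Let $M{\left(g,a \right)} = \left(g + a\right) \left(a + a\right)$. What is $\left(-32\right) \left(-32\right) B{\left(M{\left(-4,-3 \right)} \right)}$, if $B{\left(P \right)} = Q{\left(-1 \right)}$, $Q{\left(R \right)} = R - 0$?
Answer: $-1024$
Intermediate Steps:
$M{\left(g,a \right)} = 2 a \left(a + g\right)$ ($M{\left(g,a \right)} = \left(a + g\right) 2 a = 2 a \left(a + g\right)$)
$Q{\left(R \right)} = R$ ($Q{\left(R \right)} = R + 0 = R$)
$B{\left(P \right)} = -1$
$\left(-32\right) \left(-32\right) B{\left(M{\left(-4,-3 \right)} \right)} = \left(-32\right) \left(-32\right) \left(-1\right) = 1024 \left(-1\right) = -1024$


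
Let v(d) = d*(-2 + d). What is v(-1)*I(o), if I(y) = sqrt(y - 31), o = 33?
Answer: 3*sqrt(2) ≈ 4.2426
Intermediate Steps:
I(y) = sqrt(-31 + y)
v(-1)*I(o) = (-(-2 - 1))*sqrt(-31 + 33) = (-1*(-3))*sqrt(2) = 3*sqrt(2)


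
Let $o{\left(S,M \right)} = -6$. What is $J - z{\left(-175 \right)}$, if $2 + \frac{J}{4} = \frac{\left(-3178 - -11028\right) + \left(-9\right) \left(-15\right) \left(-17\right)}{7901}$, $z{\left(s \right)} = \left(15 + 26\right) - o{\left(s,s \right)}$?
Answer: $- \frac{412335}{7901} \approx -52.188$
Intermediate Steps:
$z{\left(s \right)} = 47$ ($z{\left(s \right)} = \left(15 + 26\right) - -6 = 41 + 6 = 47$)
$J = - \frac{40988}{7901}$ ($J = -8 + 4 \frac{\left(-3178 - -11028\right) + \left(-9\right) \left(-15\right) \left(-17\right)}{7901} = -8 + 4 \left(\left(-3178 + 11028\right) + 135 \left(-17\right)\right) \frac{1}{7901} = -8 + 4 \left(7850 - 2295\right) \frac{1}{7901} = -8 + 4 \cdot 5555 \cdot \frac{1}{7901} = -8 + 4 \cdot \frac{5555}{7901} = -8 + \frac{22220}{7901} = - \frac{40988}{7901} \approx -5.1877$)
$J - z{\left(-175 \right)} = - \frac{40988}{7901} - 47 = - \frac{412335}{7901}$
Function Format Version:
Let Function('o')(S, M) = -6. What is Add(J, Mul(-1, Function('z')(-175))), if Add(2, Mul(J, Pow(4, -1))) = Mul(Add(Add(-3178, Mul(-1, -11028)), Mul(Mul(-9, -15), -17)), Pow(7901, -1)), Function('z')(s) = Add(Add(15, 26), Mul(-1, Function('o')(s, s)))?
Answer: Rational(-412335, 7901) ≈ -52.188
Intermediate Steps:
Function('z')(s) = 47 (Function('z')(s) = Add(Add(15, 26), Mul(-1, -6)) = Add(41, 6) = 47)
J = Rational(-40988, 7901) (J = Add(-8, Mul(4, Mul(Add(Add(-3178, Mul(-1, -11028)), Mul(Mul(-9, -15), -17)), Pow(7901, -1)))) = Add(-8, Mul(4, Mul(Add(Add(-3178, 11028), Mul(135, -17)), Rational(1, 7901)))) = Add(-8, Mul(4, Mul(Add(7850, -2295), Rational(1, 7901)))) = Add(-8, Mul(4, Mul(5555, Rational(1, 7901)))) = Add(-8, Mul(4, Rational(5555, 7901))) = Add(-8, Rational(22220, 7901)) = Rational(-40988, 7901) ≈ -5.1877)
Add(J, Mul(-1, Function('z')(-175))) = Add(Rational(-40988, 7901), Mul(-1, 47)) = Add(Rational(-40988, 7901), -47) = Rational(-412335, 7901)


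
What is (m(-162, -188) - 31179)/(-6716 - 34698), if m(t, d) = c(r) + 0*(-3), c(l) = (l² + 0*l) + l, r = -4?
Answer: 31167/41414 ≈ 0.75257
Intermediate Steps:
c(l) = l + l² (c(l) = (l² + 0) + l = l² + l = l + l²)
m(t, d) = 12 (m(t, d) = -4*(1 - 4) + 0*(-3) = -4*(-3) + 0 = 12 + 0 = 12)
(m(-162, -188) - 31179)/(-6716 - 34698) = (12 - 31179)/(-6716 - 34698) = -31167/(-41414) = -31167*(-1/41414) = 31167/41414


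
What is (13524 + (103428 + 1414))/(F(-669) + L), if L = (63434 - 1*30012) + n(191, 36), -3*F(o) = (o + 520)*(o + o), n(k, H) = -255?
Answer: -118366/33287 ≈ -3.5559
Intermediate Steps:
F(o) = -2*o*(520 + o)/3 (F(o) = -(o + 520)*(o + o)/3 = -(520 + o)*2*o/3 = -2*o*(520 + o)/3)
L = 33167 (L = (63434 - 1*30012) - 255 = (63434 - 30012) - 255 = 33422 - 255 = 33167)
(13524 + (103428 + 1414))/(F(-669) + L) = (13524 + (103428 + 1414))/(-2/3*(-669)*(520 - 669) + 33167) = (13524 + 104842)/(-2/3*(-669)*(-149) + 33167) = 118366/(-66454 + 33167) = 118366/(-33287) = 118366*(-1/33287) = -118366/33287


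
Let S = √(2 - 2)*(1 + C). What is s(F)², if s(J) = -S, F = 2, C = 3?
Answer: 0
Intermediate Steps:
S = 0 (S = √(2 - 2)*(1 + 3) = √0*4 = 0*4 = 0)
s(J) = 0 (s(J) = -1*0 = 0)
s(F)² = 0² = 0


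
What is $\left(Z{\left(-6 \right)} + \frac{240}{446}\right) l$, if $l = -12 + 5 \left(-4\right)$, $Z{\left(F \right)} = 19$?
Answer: $- \frac{139424}{223} \approx -625.22$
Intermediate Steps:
$l = -32$ ($l = -12 - 20 = -32$)
$\left(Z{\left(-6 \right)} + \frac{240}{446}\right) l = \left(19 + \frac{240}{446}\right) \left(-32\right) = \left(19 + 240 \cdot \frac{1}{446}\right) \left(-32\right) = \left(19 + \frac{120}{223}\right) \left(-32\right) = \frac{4357}{223} \left(-32\right) = - \frac{139424}{223}$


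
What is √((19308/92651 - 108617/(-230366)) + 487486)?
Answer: √222075034666618720626824486/21343640266 ≈ 698.20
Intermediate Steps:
√((19308/92651 - 108617/(-230366)) + 487486) = √((19308*(1/92651) - 108617*(-1/230366)) + 487486) = √((19308/92651 + 108617/230366) + 487486) = √(14511380395/21343640266 + 487486) = √(10404740330091671/21343640266) = √222075034666618720626824486/21343640266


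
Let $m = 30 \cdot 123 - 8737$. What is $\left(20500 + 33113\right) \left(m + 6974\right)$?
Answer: $103312251$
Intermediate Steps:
$m = -5047$ ($m = 3690 - 8737 = -5047$)
$\left(20500 + 33113\right) \left(m + 6974\right) = \left(20500 + 33113\right) \left(-5047 + 6974\right) = 53613 \cdot 1927 = 103312251$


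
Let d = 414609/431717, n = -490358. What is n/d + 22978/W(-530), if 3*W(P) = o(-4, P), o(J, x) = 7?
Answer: -111791579692/223251 ≈ -5.0074e+5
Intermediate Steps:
d = 31893/33209 (d = 414609*(1/431717) = 31893/33209 ≈ 0.96037)
W(P) = 7/3 (W(P) = (1/3)*7 = 7/3)
n/d + 22978/W(-530) = -490358/31893/33209 + 22978/(7/3) = -490358*33209/31893 + 22978*(3/7) = -16284298822/31893 + 68934/7 = -111791579692/223251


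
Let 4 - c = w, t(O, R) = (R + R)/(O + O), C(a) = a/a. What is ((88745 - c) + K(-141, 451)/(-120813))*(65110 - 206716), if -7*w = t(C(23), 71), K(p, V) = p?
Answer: -505997943614370/40271 ≈ -1.2565e+10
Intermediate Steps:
C(a) = 1
t(O, R) = R/O (t(O, R) = (2*R)/((2*O)) = (2*R)*(1/(2*O)) = R/O)
w = -71/7 (w = -71/(7*1) = -71/7 ≈ -10.143)
c = 99/7 (c = 4 - 1*(-71/7) = 4 + 71/7 = 99/7 ≈ 14.143)
((88745 - c) + K(-141, 451)/(-120813))*(65110 - 206716) = ((88745 - 1*99/7) - 141/(-120813))*(65110 - 206716) = ((88745 - 99/7) - 141*(-1/120813))*(-141606) = (621116/7 + 47/40271)*(-141606) = (3573280395/40271)*(-141606) = -505997943614370/40271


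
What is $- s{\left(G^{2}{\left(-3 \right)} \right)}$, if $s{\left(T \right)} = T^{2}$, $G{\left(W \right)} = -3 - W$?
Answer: $0$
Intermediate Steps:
$- s{\left(G^{2}{\left(-3 \right)} \right)} = - \left(\left(-3 - -3\right)^{2}\right)^{2} = - \left(\left(-3 + 3\right)^{2}\right)^{2} = - \left(0^{2}\right)^{2} = - 0^{2} = \left(-1\right) 0 = 0$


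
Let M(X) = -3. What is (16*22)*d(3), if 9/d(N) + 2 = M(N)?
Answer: -3168/5 ≈ -633.60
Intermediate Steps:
d(N) = -9/5 (d(N) = 9/(-2 - 3) = 9/(-5) = 9*(-⅕) = -9/5)
(16*22)*d(3) = (16*22)*(-9/5) = 352*(-9/5) = -3168/5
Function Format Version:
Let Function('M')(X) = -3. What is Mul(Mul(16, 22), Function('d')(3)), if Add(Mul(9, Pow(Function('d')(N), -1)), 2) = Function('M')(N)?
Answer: Rational(-3168, 5) ≈ -633.60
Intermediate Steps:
Function('d')(N) = Rational(-9, 5) (Function('d')(N) = Mul(9, Pow(Add(-2, -3), -1)) = Mul(9, Pow(-5, -1)) = Mul(9, Rational(-1, 5)) = Rational(-9, 5))
Mul(Mul(16, 22), Function('d')(3)) = Mul(Mul(16, 22), Rational(-9, 5)) = Mul(352, Rational(-9, 5)) = Rational(-3168, 5)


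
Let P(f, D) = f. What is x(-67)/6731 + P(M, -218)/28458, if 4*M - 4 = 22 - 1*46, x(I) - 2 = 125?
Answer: 28193/1508274 ≈ 0.018692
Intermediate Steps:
x(I) = 127 (x(I) = 2 + 125 = 127)
M = -5 (M = 1 + (22 - 1*46)/4 = 1 + (22 - 46)/4 = 1 + (¼)*(-24) = 1 - 6 = -5)
x(-67)/6731 + P(M, -218)/28458 = 127/6731 - 5/28458 = 127*(1/6731) - 5*1/28458 = 1/53 - 5/28458 = 28193/1508274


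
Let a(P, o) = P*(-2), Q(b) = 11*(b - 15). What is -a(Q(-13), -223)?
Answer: -616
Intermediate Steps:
Q(b) = -165 + 11*b (Q(b) = 11*(-15 + b) = -165 + 11*b)
a(P, o) = -2*P
-a(Q(-13), -223) = -(-2)*(-165 + 11*(-13)) = -(-2)*(-165 - 143) = -(-2)*(-308) = -1*616 = -616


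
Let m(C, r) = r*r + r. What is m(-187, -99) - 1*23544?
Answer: -13842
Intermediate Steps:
m(C, r) = r + r**2 (m(C, r) = r**2 + r = r + r**2)
m(-187, -99) - 1*23544 = -99*(1 - 99) - 1*23544 = -99*(-98) - 23544 = 9702 - 23544 = -13842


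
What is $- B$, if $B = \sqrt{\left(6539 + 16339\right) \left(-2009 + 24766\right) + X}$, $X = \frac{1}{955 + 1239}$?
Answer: $- \frac{5 \sqrt{100245826993402}}{2194} \approx -22817.0$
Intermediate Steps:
$X = \frac{1}{2194} \approx 0.00045579$
$B = \frac{5 \sqrt{100245826993402}}{2194}$ ($B = \sqrt{\left(6539 + 16339\right) \left(-2009 + 24766\right) + \frac{1}{2194}} = \sqrt{22878 \cdot 22757 + \frac{1}{2194}} = \sqrt{520634646 + \frac{1}{2194}} = \sqrt{\frac{1142272413325}{2194}} = \frac{5 \sqrt{100245826993402}}{2194} \approx 22817.0$)
$- B = - \frac{5 \sqrt{100245826993402}}{2194}$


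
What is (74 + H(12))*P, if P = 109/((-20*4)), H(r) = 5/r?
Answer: -97337/960 ≈ -101.39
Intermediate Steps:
P = -109/80 (P = 109/(-80) = 109*(-1/80) = -109/80 ≈ -1.3625)
(74 + H(12))*P = (74 + 5/12)*(-109/80) = (893/12)*(-109/80) = -97337/960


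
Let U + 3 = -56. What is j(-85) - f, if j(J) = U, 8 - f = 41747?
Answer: 41680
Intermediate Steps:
U = -59 (U = -3 - 56 = -59)
f = -41739 (f = 8 - 1*41747 = 8 - 41747 = -41739)
j(J) = -59
j(-85) - f = -59 - 1*(-41739) = -59 + 41739 = 41680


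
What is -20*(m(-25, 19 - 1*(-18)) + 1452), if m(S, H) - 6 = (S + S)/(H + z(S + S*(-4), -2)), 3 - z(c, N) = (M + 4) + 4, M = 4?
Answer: -203870/7 ≈ -29124.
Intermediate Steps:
z(c, N) = -9 (z(c, N) = 3 - ((4 + 4) + 4) = 3 - (8 + 4) = 3 - 1*12 = 3 - 12 = -9)
m(S, H) = 6 + 2*S/(-9 + H) (m(S, H) = 6 + (S + S)/(H - 9) = 6 + (2*S)/(-9 + H) = 6 + 2*S/(-9 + H))
-20*(m(-25, 19 - 1*(-18)) + 1452) = -20*(2*(-27 - 25 + 3*(19 - 1*(-18)))/(-9 + (19 - 1*(-18))) + 1452) = -20*(2*(-27 - 25 + 3*(19 + 18))/(-9 + (19 + 18)) + 1452) = -20*(2*(-27 - 25 + 3*37)/(-9 + 37) + 1452) = -20*(2*(-27 - 25 + 111)/28 + 1452) = -20*(2*(1/28)*59 + 1452) = -20*(59/14 + 1452) = -20*20387/14 = -203870/7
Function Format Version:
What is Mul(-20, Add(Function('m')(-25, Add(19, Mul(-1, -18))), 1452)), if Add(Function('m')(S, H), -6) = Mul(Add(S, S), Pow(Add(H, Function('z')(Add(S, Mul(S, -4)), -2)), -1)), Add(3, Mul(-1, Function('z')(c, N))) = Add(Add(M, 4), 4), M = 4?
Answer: Rational(-203870, 7) ≈ -29124.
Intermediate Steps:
Function('z')(c, N) = -9 (Function('z')(c, N) = Add(3, Mul(-1, Add(Add(4, 4), 4))) = Add(3, Mul(-1, Add(8, 4))) = Add(3, Mul(-1, 12)) = Add(3, -12) = -9)
Function('m')(S, H) = Add(6, Mul(2, S, Pow(Add(-9, H), -1))) (Function('m')(S, H) = Add(6, Mul(Add(S, S), Pow(Add(H, -9), -1))) = Add(6, Mul(Mul(2, S), Pow(Add(-9, H), -1))) = Add(6, Mul(2, S, Pow(Add(-9, H), -1))))
Mul(-20, Add(Function('m')(-25, Add(19, Mul(-1, -18))), 1452)) = Mul(-20, Add(Mul(2, Pow(Add(-9, Add(19, Mul(-1, -18))), -1), Add(-27, -25, Mul(3, Add(19, Mul(-1, -18))))), 1452)) = Mul(-20, Add(Mul(2, Pow(Add(-9, Add(19, 18)), -1), Add(-27, -25, Mul(3, Add(19, 18)))), 1452)) = Mul(-20, Add(Mul(2, Pow(Add(-9, 37), -1), Add(-27, -25, Mul(3, 37))), 1452)) = Mul(-20, Add(Mul(2, Pow(28, -1), Add(-27, -25, 111)), 1452)) = Mul(-20, Add(Mul(2, Rational(1, 28), 59), 1452)) = Mul(-20, Add(Rational(59, 14), 1452)) = Mul(-20, Rational(20387, 14)) = Rational(-203870, 7)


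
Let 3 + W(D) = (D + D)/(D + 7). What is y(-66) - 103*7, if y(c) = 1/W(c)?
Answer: -32504/45 ≈ -722.31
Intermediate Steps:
W(D) = -3 + 2*D/(7 + D) (W(D) = -3 + (D + D)/(D + 7) = -3 + (2*D)/(7 + D) = -3 + 2*D/(7 + D))
y(c) = (7 + c)/(-21 - c) (y(c) = 1/((-21 - c)/(7 + c)) = (7 + c)/(-21 - c))
y(-66) - 103*7 = (-7 - 1*(-66))/(21 - 66) - 103*7 = (-7 + 66)/(-45) - 1*721 = -1/45*59 - 721 = -59/45 - 721 = -32504/45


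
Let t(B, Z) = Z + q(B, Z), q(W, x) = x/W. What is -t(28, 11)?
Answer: -319/28 ≈ -11.393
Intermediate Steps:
t(B, Z) = Z + Z/B
-t(28, 11) = -(11 + 11/28) = -1*319/28 = -319/28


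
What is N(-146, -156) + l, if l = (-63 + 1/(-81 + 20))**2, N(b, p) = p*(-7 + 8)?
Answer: 14195860/3721 ≈ 3815.1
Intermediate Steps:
N(b, p) = p (N(b, p) = p*1 = p)
l = 14776336/3721 (l = (-63 + 1/(-61))**2 = (-63 - 1/61)**2 = (-3844/61)**2 = 14776336/3721 ≈ 3971.1)
N(-146, -156) + l = -156 + 14776336/3721 = 14195860/3721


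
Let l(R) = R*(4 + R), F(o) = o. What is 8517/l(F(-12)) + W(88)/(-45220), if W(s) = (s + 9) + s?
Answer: 6418683/72352 ≈ 88.715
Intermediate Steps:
W(s) = 9 + 2*s (W(s) = (9 + s) + s = 9 + 2*s)
8517/l(F(-12)) + W(88)/(-45220) = 8517/((-12*(4 - 12))) + (9 + 2*88)/(-45220) = 8517/((-12*(-8))) + (9 + 176)*(-1/45220) = 8517/96 + 185*(-1/45220) = 8517*(1/96) - 37/9044 = 2839/32 - 37/9044 = 6418683/72352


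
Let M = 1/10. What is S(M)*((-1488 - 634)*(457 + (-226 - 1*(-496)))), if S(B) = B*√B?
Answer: -771347*√10/50 ≈ -48784.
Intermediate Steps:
M = ⅒ ≈ 0.10000
S(B) = B^(3/2)
S(M)*((-1488 - 634)*(457 + (-226 - 1*(-496)))) = (⅒)^(3/2)*((-1488 - 634)*(457 + (-226 - 1*(-496)))) = (√10/100)*(-2122*(457 + (-226 + 496))) = (√10/100)*(-2122*(457 + 270)) = (√10/100)*(-2122*727) = (√10/100)*(-1542694) = -771347*√10/50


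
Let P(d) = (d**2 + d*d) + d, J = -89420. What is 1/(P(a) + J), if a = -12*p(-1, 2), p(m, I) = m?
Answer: -1/89120 ≈ -1.1221e-5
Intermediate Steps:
a = 12 (a = -12*(-1) = 12)
P(d) = d + 2*d**2 (P(d) = (d**2 + d**2) + d = 2*d**2 + d = d + 2*d**2)
1/(P(a) + J) = 1/(12*(1 + 2*12) - 89420) = 1/(12*(1 + 24) - 89420) = 1/(12*25 - 89420) = 1/(300 - 89420) = 1/(-89120) = -1/89120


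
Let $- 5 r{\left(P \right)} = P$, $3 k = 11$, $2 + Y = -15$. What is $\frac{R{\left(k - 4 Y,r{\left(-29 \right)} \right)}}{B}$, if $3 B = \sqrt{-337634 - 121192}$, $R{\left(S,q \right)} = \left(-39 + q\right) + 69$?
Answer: $- \frac{179 i \sqrt{458826}}{764710} \approx - 0.15856 i$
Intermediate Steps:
$Y = -17$ ($Y = -2 - 15 = -17$)
$k = \frac{11}{3}$ ($k = \frac{1}{3} \cdot 11 = \frac{11}{3} \approx 3.6667$)
$r{\left(P \right)} = - \frac{P}{5}$
$R{\left(S,q \right)} = 30 + q$
$B = \frac{i \sqrt{458826}}{3}$ ($B = \frac{\sqrt{-337634 - 121192}}{3} = \frac{\sqrt{-458826}}{3} = \frac{i \sqrt{458826}}{3} \approx 225.79 i$)
$\frac{R{\left(k - 4 Y,r{\left(-29 \right)} \right)}}{B} = \frac{30 - - \frac{29}{5}}{\frac{1}{3} i \sqrt{458826}} = \left(30 + \frac{29}{5}\right) \left(- \frac{i \sqrt{458826}}{152942}\right) = \frac{179 \left(- \frac{i \sqrt{458826}}{152942}\right)}{5} = - \frac{179 i \sqrt{458826}}{764710}$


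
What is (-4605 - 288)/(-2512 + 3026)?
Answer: -4893/514 ≈ -9.5195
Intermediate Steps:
(-4605 - 288)/(-2512 + 3026) = -4893/514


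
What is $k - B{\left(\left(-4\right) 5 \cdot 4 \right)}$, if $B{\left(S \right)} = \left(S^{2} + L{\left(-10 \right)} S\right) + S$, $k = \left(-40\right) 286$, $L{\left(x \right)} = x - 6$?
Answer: $-19040$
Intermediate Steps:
$L{\left(x \right)} = -6 + x$
$k = -11440$
$B{\left(S \right)} = S^{2} - 15 S$ ($B{\left(S \right)} = \left(S^{2} + \left(-6 - 10\right) S\right) + S = \left(S^{2} - 16 S\right) + S = S^{2} - 15 S$)
$k - B{\left(\left(-4\right) 5 \cdot 4 \right)} = -11440 - \left(-4\right) 5 \cdot 4 \left(-15 + \left(-4\right) 5 \cdot 4\right) = -11440 - \left(-20\right) 4 \left(-15 - 80\right) = -11440 - - 80 \left(-15 - 80\right) = -11440 - \left(-80\right) \left(-95\right) = -11440 - 7600 = -19040$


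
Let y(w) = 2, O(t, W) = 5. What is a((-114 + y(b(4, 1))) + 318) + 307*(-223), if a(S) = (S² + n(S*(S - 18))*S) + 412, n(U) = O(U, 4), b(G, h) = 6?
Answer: -24583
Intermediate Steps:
n(U) = 5
a(S) = 412 + S² + 5*S (a(S) = (S² + 5*S) + 412 = 412 + S² + 5*S)
a((-114 + y(b(4, 1))) + 318) + 307*(-223) = (412 + ((-114 + 2) + 318)² + 5*((-114 + 2) + 318)) + 307*(-223) = (412 + (-112 + 318)² + 5*(-112 + 318)) - 68461 = (412 + 206² + 5*206) - 68461 = (412 + 42436 + 1030) - 68461 = 43878 - 68461 = -24583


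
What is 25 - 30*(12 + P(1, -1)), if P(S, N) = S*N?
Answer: -305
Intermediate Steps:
P(S, N) = N*S
25 - 30*(12 + P(1, -1)) = 25 - 30*(12 - 1*1) = 25 - 30*(12 - 1) = 25 - 30*11 = 25 - 330 = -305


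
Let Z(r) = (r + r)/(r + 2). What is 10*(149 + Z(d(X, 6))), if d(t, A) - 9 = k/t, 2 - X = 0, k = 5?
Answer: 40690/27 ≈ 1507.0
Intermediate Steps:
X = 2 (X = 2 - 1*0 = 2 + 0 = 2)
d(t, A) = 9 + 5/t
Z(r) = 2*r/(2 + r) (Z(r) = (2*r)/(2 + r) = 2*r/(2 + r))
10*(149 + Z(d(X, 6))) = 10*(149 + 2*(9 + 5/2)/(2 + (9 + 5/2))) = 10*(149 + 2*(23/2)/(2 + 23/2)) = 10*(149 + 2*(23/2)/(27/2)) = 10*(149 + 2*(23/2)*(2/27)) = 10*(149 + 46/27) = 10*(4069/27) = 40690/27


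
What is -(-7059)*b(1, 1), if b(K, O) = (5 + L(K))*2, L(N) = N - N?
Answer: 70590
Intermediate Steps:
L(N) = 0
b(K, O) = 10 (b(K, O) = (5 + 0)*2 = 5*2 = 10)
-(-7059)*b(1, 1) = -(-7059)*10 = -39*(-1810) = 70590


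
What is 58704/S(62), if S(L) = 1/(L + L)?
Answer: 7279296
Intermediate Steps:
S(L) = 1/(2*L)
58704/S(62) = 58704/(((½)/62)) = 58704/(((½)*(1/62))) = 58704/(1/124) = 58704*124 = 7279296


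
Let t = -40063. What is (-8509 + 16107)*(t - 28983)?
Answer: -524611508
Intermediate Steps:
(-8509 + 16107)*(t - 28983) = (-8509 + 16107)*(-40063 - 28983) = 7598*(-69046) = -524611508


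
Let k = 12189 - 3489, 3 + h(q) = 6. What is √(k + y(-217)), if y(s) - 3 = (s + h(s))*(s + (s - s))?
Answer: √55141 ≈ 234.82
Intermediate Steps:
h(q) = 3 (h(q) = -3 + 6 = 3)
k = 8700
y(s) = 3 + s*(3 + s) (y(s) = 3 + (s + 3)*(s + (s - s)) = 3 + (3 + s)*(s + 0) = 3 + (3 + s)*s = 3 + s*(3 + s))
√(k + y(-217)) = √(8700 + (3 + (-217)² + 3*(-217))) = √(8700 + (3 + 47089 - 651)) = √(8700 + 46441) = √55141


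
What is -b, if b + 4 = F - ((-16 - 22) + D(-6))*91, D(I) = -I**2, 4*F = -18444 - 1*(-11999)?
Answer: -20475/4 ≈ -5118.8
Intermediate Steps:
F = -6445/4 (F = (-18444 - 1*(-11999))/4 = (-18444 + 11999)/4 = (1/4)*(-6445) = -6445/4 ≈ -1611.3)
b = 20475/4 (b = -4 + (-6445/4 - ((-16 - 22) - 1*(-6)**2)*91) = -4 + (-6445/4 - (-38 - 1*36)*91) = -4 + (-6445/4 - (-38 - 36)*91) = -4 + (-6445/4 - (-74)*91) = -4 + (-6445/4 - 1*(-6734)) = -4 + (-6445/4 + 6734) = -4 + 20491/4 = 20475/4 ≈ 5118.8)
-b = -1*20475/4 = -20475/4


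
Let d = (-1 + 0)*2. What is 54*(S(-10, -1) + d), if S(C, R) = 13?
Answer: 594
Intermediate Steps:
d = -2 (d = -1*2 = -2)
54*(S(-10, -1) + d) = 54*(13 - 2) = 54*11 = 594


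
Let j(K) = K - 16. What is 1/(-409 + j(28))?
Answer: -1/397 ≈ -0.0025189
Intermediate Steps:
j(K) = -16 + K
1/(-409 + j(28)) = 1/(-409 + (-16 + 28)) = 1/(-409 + 12) = 1/(-397) = -1/397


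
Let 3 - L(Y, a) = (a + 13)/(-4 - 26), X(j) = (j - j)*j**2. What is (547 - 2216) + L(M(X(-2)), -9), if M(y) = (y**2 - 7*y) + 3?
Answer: -24988/15 ≈ -1665.9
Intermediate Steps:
X(j) = 0 (X(j) = 0*j**2 = 0)
M(y) = 3 + y**2 - 7*y
L(Y, a) = 103/30 + a/30 (L(Y, a) = 3 - (a + 13)/(-4 - 26) = 3 - (13 + a)/(-30) = 3 - (13 + a)*(-1)/30 = 3 - (-13/30 - a/30) = 3 + (13/30 + a/30) = 103/30 + a/30)
(547 - 2216) + L(M(X(-2)), -9) = (547 - 2216) + (103/30 + (1/30)*(-9)) = -1669 + (103/30 - 3/10) = -1669 + 47/15 = -24988/15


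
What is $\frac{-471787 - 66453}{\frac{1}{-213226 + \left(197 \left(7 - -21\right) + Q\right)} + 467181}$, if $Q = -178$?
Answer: $- \frac{3858401280}{3349011163} \approx -1.1521$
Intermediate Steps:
$\frac{-471787 - 66453}{\frac{1}{-213226 + \left(197 \left(7 - -21\right) + Q\right)} + 467181} = \frac{-471787 - 66453}{\frac{1}{-213226 - \left(178 - 197 \left(7 - -21\right)\right)} + 467181} = - \frac{538240}{\frac{1}{-213226 - \left(178 - 197 \left(7 + 21\right)\right)} + 467181} = - \frac{538240}{\frac{1}{-213226 + \left(197 \cdot 28 - 178\right)} + 467181} = - \frac{538240}{\frac{1}{-213226 + \left(5516 - 178\right)} + 467181} = - \frac{538240}{\frac{1}{-213226 + 5338} + 467181} = - \frac{538240}{\frac{1}{-207888} + 467181} = - \frac{538240}{- \frac{1}{207888} + 467181} = - \frac{538240}{\frac{97121323727}{207888}} = \left(-538240\right) \frac{207888}{97121323727} = - \frac{3858401280}{3349011163}$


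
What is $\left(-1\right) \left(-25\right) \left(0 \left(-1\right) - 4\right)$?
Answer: $-100$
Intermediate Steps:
$\left(-1\right) \left(-25\right) \left(0 \left(-1\right) - 4\right) = 25 \left(0 - 4\right) = 25 \left(-4\right) = -100$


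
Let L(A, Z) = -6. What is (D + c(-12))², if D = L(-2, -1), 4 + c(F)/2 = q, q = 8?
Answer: 4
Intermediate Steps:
c(F) = 8 (c(F) = -8 + 2*8 = -8 + 16 = 8)
D = -6
(D + c(-12))² = (-6 + 8)² = 2² = 4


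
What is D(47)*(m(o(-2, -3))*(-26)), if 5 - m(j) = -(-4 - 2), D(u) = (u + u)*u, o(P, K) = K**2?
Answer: 114868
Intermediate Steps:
D(u) = 2*u**2 (D(u) = (2*u)*u = 2*u**2)
m(j) = -1 (m(j) = 5 - (-1)*(-4 - 2) = 5 - (-1)*(-6) = 5 - 1*6 = 5 - 6 = -1)
D(47)*(m(o(-2, -3))*(-26)) = (2*47**2)*(-1*(-26)) = (2*2209)*26 = 4418*26 = 114868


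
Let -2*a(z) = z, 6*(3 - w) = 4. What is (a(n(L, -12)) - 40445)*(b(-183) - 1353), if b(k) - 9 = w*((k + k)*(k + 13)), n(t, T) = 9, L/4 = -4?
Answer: -5818094282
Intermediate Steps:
L = -16 (L = 4*(-4) = -16)
w = 7/3 (w = 3 - 1/6*4 = 3 - 2/3 = 7/3 ≈ 2.3333)
b(k) = 9 + 14*k*(13 + k)/3 (b(k) = 9 + 7*((k + k)*(k + 13))/3 = 9 + 7*((2*k)*(13 + k))/3 = 9 + 7*(2*k*(13 + k))/3 = 9 + 14*k*(13 + k)/3)
a(z) = -z/2
(a(n(L, -12)) - 40445)*(b(-183) - 1353) = (-1/2*9 - 40445)*((9 + (14/3)*(-183)**2 + (182/3)*(-183)) - 1353) = (-9/2 - 40445)*((9 + (14/3)*33489 - 11102) - 1353) = -80899*((9 + 156282 - 11102) - 1353)/2 = -80899*(145189 - 1353)/2 = -80899/2*143836 = -5818094282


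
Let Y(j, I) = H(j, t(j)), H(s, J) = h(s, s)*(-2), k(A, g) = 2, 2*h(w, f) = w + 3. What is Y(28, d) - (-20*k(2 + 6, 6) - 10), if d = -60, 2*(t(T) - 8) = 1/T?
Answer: 19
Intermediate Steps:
h(w, f) = 3/2 + w/2 (h(w, f) = (w + 3)/2 = (3 + w)/2 = 3/2 + w/2)
t(T) = 8 + 1/(2*T) (t(T) = 8 + (1/T)/2 = 8 + 1/(2*T))
H(s, J) = -3 - s (H(s, J) = (3/2 + s/2)*(-2) = -3 - s)
Y(j, I) = -3 - j
Y(28, d) - (-20*k(2 + 6, 6) - 10) = (-3 - 1*28) - (-20*2 - 10) = (-3 - 28) - (-40 - 10) = -31 - 1*(-50) = -31 + 50 = 19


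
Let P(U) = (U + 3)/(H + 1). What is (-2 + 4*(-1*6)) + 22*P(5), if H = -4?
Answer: -254/3 ≈ -84.667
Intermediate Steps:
P(U) = -1 - U/3 (P(U) = (U + 3)/(-4 + 1) = (3 + U)/(-3) = (3 + U)*(-1/3) = -1 - U/3)
(-2 + 4*(-1*6)) + 22*P(5) = (-2 + 4*(-1*6)) + 22*(-1 - 1/3*5) = (-2 + 4*(-6)) + 22*(-1 - 5/3) = (-2 - 24) + 22*(-8/3) = -26 - 176/3 = -254/3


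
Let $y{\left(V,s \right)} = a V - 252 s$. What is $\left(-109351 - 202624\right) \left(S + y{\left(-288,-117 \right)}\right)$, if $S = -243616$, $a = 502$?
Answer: $111907928300$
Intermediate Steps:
$y{\left(V,s \right)} = - 252 s + 502 V$ ($y{\left(V,s \right)} = 502 V - 252 s = - 252 s + 502 V$)
$\left(-109351 - 202624\right) \left(S + y{\left(-288,-117 \right)}\right) = \left(-109351 - 202624\right) \left(-243616 + \left(\left(-252\right) \left(-117\right) + 502 \left(-288\right)\right)\right) = - 311975 \left(-243616 + \left(29484 - 144576\right)\right) = - 311975 \left(-243616 - 115092\right) = \left(-311975\right) \left(-358708\right) = 111907928300$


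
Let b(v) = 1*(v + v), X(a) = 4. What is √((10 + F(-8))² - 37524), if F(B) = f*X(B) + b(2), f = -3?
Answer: 4*I*√2345 ≈ 193.7*I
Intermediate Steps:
b(v) = 2*v (b(v) = 1*(2*v) = 2*v)
F(B) = -8 (F(B) = -3*4 + 2*2 = -12 + 4 = -8)
√((10 + F(-8))² - 37524) = √((10 - 8)² - 37524) = √(2² - 37524) = √(4 - 37524) = √(-37520) = 4*I*√2345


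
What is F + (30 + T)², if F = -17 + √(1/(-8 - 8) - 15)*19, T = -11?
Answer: 344 + 19*I*√241/4 ≈ 344.0 + 73.74*I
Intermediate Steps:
F = -17 + 19*I*√241/4 (F = -17 + √(1/(-16) - 15)*19 = -17 + √(-1/16 - 15)*19 = -17 + √(-241/16)*19 = -17 + (I*√241/4)*19 = -17 + 19*I*√241/4 ≈ -17.0 + 73.74*I)
F + (30 + T)² = (-17 + 19*I*√241/4) + (30 - 11)² = (-17 + 19*I*√241/4) + 19² = (-17 + 19*I*√241/4) + 361 = 344 + 19*I*√241/4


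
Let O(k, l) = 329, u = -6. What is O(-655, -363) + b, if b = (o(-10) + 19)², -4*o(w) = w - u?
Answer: 729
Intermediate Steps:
o(w) = -3/2 - w/4 (o(w) = -(w - 1*(-6))/4 = -(w + 6)/4 = -(6 + w)/4 = -3/2 - w/4)
b = 400 (b = ((-3/2 - ¼*(-10)) + 19)² = ((-3/2 + 5/2) + 19)² = (1 + 19)² = 20² = 400)
O(-655, -363) + b = 329 + 400 = 729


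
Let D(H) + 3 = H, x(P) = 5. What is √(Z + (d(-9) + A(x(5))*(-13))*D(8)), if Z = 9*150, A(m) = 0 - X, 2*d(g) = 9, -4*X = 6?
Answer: 5*√51 ≈ 35.707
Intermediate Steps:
X = -3/2 (X = -¼*6 = -3/2 ≈ -1.5000)
d(g) = 9/2 (d(g) = (½)*9 = 9/2)
D(H) = -3 + H
A(m) = 3/2 (A(m) = 0 - 1*(-3/2) = 0 + 3/2 = 3/2)
Z = 1350
√(Z + (d(-9) + A(x(5))*(-13))*D(8)) = √(1350 + (9/2 + (3/2)*(-13))*(-3 + 8)) = √(1350 + (9/2 - 39/2)*5) = √(1350 - 15*5) = √(1350 - 75) = √1275 = 5*√51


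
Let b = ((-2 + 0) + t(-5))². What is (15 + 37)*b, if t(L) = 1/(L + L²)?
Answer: 19773/100 ≈ 197.73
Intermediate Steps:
b = 1521/400 (b = ((-2 + 0) + 1/((-5)*(1 - 5)))² = (-2 - ⅕/(-4))² = (-2 - ⅕*(-¼))² = (-2 + 1/20)² = (-39/20)² = 1521/400 ≈ 3.8025)
(15 + 37)*b = (15 + 37)*(1521/400) = 52*(1521/400) = 19773/100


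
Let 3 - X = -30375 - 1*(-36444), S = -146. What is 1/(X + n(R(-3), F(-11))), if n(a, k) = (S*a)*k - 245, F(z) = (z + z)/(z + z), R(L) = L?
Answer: -1/5873 ≈ -0.00017027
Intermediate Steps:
F(z) = 1 (F(z) = (2*z)/((2*z)) = (2*z)*(1/(2*z)) = 1)
X = -6066 (X = 3 - (-30375 - 1*(-36444)) = 3 - (-30375 + 36444) = 3 - 1*6069 = 3 - 6069 = -6066)
n(a, k) = -245 - 146*a*k (n(a, k) = (-146*a)*k - 245 = -146*a*k - 245 = -245 - 146*a*k)
1/(X + n(R(-3), F(-11))) = 1/(-6066 + (-245 - 146*(-3)*1)) = 1/(-6066 + (-245 + 438)) = 1/(-6066 + 193) = 1/(-5873) = -1/5873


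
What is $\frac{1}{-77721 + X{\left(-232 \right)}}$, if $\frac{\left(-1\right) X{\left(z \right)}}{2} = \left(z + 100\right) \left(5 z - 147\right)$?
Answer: $- \frac{1}{422769} \approx -2.3654 \cdot 10^{-6}$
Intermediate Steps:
$X{\left(z \right)} = - 2 \left(-147 + 5 z\right) \left(100 + z\right)$ ($X{\left(z \right)} = - 2 \left(z + 100\right) \left(5 z - 147\right) = - 2 \left(100 + z\right) \left(-147 + 5 z\right) = - 2 \left(-147 + 5 z\right) \left(100 + z\right)$)
$\frac{1}{-77721 + X{\left(-232 \right)}} = \frac{1}{-77721 - \left(-193192 + 538240\right)} = \frac{1}{-77721 + \left(29400 + 163792 - 538240\right)} = \frac{1}{-77721 - 345048} = \frac{1}{-422769} = - \frac{1}{422769}$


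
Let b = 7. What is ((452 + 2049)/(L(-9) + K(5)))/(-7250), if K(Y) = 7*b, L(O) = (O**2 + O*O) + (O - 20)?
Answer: -2501/1319500 ≈ -0.0018954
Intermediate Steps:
L(O) = -20 + O + 2*O**2 (L(O) = (O**2 + O**2) + (-20 + O) = 2*O**2 + (-20 + O) = -20 + O + 2*O**2)
K(Y) = 49 (K(Y) = 7*7 = 49)
((452 + 2049)/(L(-9) + K(5)))/(-7250) = ((452 + 2049)/((-20 - 9 + 2*(-9)**2) + 49))/(-7250) = (2501/((-20 - 9 + 2*81) + 49))*(-1/7250) = (2501/((-20 - 9 + 162) + 49))*(-1/7250) = (2501/(133 + 49))*(-1/7250) = (2501/182)*(-1/7250) = -2501/1319500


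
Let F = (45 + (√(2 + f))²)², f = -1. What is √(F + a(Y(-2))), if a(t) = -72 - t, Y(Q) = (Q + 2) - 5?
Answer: √2049 ≈ 45.266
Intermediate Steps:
Y(Q) = -3 + Q (Y(Q) = (2 + Q) - 5 = -3 + Q)
F = 2116 (F = (45 + (√(2 - 1))²)² = (45 + (√1)²)² = (45 + 1²)² = (45 + 1)² = 46² = 2116)
√(F + a(Y(-2))) = √(2116 + (-72 - (-3 - 2))) = √(2116 + (-72 - 1*(-5))) = √(2116 + (-72 + 5)) = √(2116 - 67) = √2049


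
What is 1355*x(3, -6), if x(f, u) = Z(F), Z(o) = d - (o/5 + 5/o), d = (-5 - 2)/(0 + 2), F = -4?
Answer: -7859/4 ≈ -1964.8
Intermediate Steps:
d = -7/2 ≈ -3.5000
Z(o) = -7/2 - 5/o - o/5 (Z(o) = -7/2 - (o/5 + 5/o) = -7/2 - (5/o + o/5) = -7/2 + (-5/o - o/5) = -7/2 - 5/o - o/5)
x(f, u) = -29/20 (x(f, u) = -7/2 - 5/(-4) - ⅕*(-4) = -7/2 - 5*(-¼) + ⅘ = -7/2 + 5/4 + ⅘ = -29/20)
1355*x(3, -6) = 1355*(-29/20) = -7859/4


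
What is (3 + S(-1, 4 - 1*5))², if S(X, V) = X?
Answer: 4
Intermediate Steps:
(3 + S(-1, 4 - 1*5))² = (3 - 1)² = 2² = 4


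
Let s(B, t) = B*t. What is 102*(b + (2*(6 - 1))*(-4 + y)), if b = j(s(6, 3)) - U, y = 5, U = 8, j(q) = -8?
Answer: -612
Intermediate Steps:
b = -16 (b = -8 - 1*8 = -8 - 8 = -16)
102*(b + (2*(6 - 1))*(-4 + y)) = 102*(-16 + (2*(6 - 1))*(-4 + 5)) = 102*(-16 + (2*5)*1) = 102*(-16 + 10*1) = 102*(-16 + 10) = 102*(-6) = -612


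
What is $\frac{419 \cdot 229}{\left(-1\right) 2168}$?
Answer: $- \frac{95951}{2168} \approx -44.258$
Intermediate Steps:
$\frac{419 \cdot 229}{\left(-1\right) 2168} = \frac{95951}{-2168} = 95951 \left(- \frac{1}{2168}\right) = - \frac{95951}{2168}$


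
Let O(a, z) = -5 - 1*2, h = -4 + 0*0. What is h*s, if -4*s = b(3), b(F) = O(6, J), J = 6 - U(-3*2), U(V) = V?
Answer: -7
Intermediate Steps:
h = -4 (h = -4 + 0 = -4)
J = 12 (J = 6 - (-3)*2 = 6 - 1*(-6) = 6 + 6 = 12)
O(a, z) = -7 (O(a, z) = -5 - 2 = -7)
b(F) = -7
s = 7/4 (s = -¼*(-7) = 7/4 ≈ 1.7500)
h*s = -4*7/4 = -7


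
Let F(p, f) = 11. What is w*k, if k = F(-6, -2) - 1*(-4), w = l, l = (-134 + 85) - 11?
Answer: -900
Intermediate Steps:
l = -60 (l = -49 - 11 = -60)
w = -60
k = 15 (k = 11 - 1*(-4) = 11 + 4 = 15)
w*k = -60*15 = -900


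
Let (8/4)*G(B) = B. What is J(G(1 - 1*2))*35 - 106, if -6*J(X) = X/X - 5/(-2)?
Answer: -1517/12 ≈ -126.42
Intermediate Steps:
G(B) = B/2
J(X) = -7/12 (J(X) = -(X/X - 5/(-2))/6 = -(1 - 5*(-1/2))/6 = -(1 + 5/2)/6 = -1/6*7/2 = -7/12)
J(G(1 - 1*2))*35 - 106 = -7/12*35 - 106 = -245/12 - 106 = -1517/12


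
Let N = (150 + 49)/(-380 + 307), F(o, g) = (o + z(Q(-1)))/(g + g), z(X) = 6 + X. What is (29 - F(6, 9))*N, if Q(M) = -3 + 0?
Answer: -11343/146 ≈ -77.692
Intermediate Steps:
Q(M) = -3
F(o, g) = (3 + o)/(2*g) (F(o, g) = (o + (6 - 3))/(g + g) = (o + 3)/((2*g)) = (3 + o)*(1/(2*g)) = (3 + o)/(2*g))
N = -199/73 (N = 199/(-73) = 199*(-1/73) = -199/73 ≈ -2.7260)
(29 - F(6, 9))*N = (29 - (3 + 6)/(2*9))*(-199/73) = (29 - 9/(2*9))*(-199/73) = (29 - 1*½)*(-199/73) = (29 - ½)*(-199/73) = (57/2)*(-199/73) = -11343/146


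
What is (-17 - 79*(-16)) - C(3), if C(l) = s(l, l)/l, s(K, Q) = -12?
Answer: 1251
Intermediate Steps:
C(l) = -12/l
(-17 - 79*(-16)) - C(3) = (-17 - 79*(-16)) - (-12)/3 = (-17 + 1264) - (-12)/3 = 1247 - 1*(-4) = 1247 + 4 = 1251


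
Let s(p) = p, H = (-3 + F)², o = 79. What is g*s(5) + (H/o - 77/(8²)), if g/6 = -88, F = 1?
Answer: -13353667/5056 ≈ -2641.2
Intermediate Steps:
H = 4 (H = (-3 + 1)² = (-2)² = 4)
g = -528 (g = 6*(-88) = -528)
g*s(5) + (H/o - 77/(8²)) = -528*5 + (4/79 - 77/(8²)) = -2640 + (4*(1/79) - 77/64) = -2640 + (4/79 - 77*1/64) = -2640 + (4/79 - 77/64) = -2640 - 5827/5056 = -13353667/5056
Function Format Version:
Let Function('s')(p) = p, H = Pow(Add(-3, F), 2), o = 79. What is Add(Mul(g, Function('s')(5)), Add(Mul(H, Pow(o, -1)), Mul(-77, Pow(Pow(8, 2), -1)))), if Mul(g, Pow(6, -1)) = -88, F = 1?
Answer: Rational(-13353667, 5056) ≈ -2641.2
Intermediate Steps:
H = 4 (H = Pow(Add(-3, 1), 2) = Pow(-2, 2) = 4)
g = -528 (g = Mul(6, -88) = -528)
Add(Mul(g, Function('s')(5)), Add(Mul(H, Pow(o, -1)), Mul(-77, Pow(Pow(8, 2), -1)))) = Add(Mul(-528, 5), Add(Mul(4, Pow(79, -1)), Mul(-77, Pow(Pow(8, 2), -1)))) = Add(-2640, Add(Mul(4, Rational(1, 79)), Mul(-77, Pow(64, -1)))) = Add(-2640, Add(Rational(4, 79), Mul(-77, Rational(1, 64)))) = Add(-2640, Add(Rational(4, 79), Rational(-77, 64))) = Add(-2640, Rational(-5827, 5056)) = Rational(-13353667, 5056)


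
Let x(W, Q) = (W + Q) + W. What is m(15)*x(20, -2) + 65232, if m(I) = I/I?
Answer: 65270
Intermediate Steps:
x(W, Q) = Q + 2*W (x(W, Q) = (Q + W) + W = Q + 2*W)
m(I) = 1
m(15)*x(20, -2) + 65232 = 1*(-2 + 2*20) + 65232 = 1*(-2 + 40) + 65232 = 1*38 + 65232 = 38 + 65232 = 65270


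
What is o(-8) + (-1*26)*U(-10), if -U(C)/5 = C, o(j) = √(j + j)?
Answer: -1300 + 4*I ≈ -1300.0 + 4.0*I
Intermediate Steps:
o(j) = √2*√j (o(j) = √(2*j) = √2*√j)
U(C) = -5*C
o(-8) + (-1*26)*U(-10) = √2*√(-8) + (-1*26)*(-5*(-10)) = √2*(2*I*√2) - 26*50 = 4*I - 1300 = -1300 + 4*I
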